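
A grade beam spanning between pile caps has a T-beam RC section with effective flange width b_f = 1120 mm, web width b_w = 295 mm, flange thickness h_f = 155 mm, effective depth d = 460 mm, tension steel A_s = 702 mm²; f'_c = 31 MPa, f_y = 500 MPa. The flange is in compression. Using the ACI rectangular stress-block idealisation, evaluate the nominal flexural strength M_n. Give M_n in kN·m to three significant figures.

Tension: T = A_s f_y = 702 × 500 = 351000 N.
Try a within the flange: a = T/(0.85 f'_c b_f) = 351000/(0.85 × 31 × 1120) = 11.89 mm.
Since a = 11.89 ≤ h_f = 155 mm, the stress block lies entirely in the flange; analyse as a rectangular beam of width b_f.
M_n = T(d − a/2) = 351000 × (460 − 5.945) = 159.37 × 10⁶ N·mm.
M_n = 159.37 kN·m.

M_n ≈ 159 kN·m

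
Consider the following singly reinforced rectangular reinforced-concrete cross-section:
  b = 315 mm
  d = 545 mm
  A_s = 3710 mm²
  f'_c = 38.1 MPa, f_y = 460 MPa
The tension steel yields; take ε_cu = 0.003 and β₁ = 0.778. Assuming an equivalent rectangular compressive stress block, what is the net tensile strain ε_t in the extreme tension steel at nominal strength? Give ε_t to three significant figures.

ε_t ≈ 0.00460

a = A_s f_y/(0.85 f'_c b) = 167.29 mm.
β₁ = 0.778, so c = a/β₁ = 167.29/0.778 = 215.03 mm.
From the linear strain diagram with ε_cu = 0.003: ε_t = 0.003 (d − c)/c = 0.003 × (545 − 215.03)/215.03 = 0.00460.
ε_t is between 0.004 and 0.005 — transition zone.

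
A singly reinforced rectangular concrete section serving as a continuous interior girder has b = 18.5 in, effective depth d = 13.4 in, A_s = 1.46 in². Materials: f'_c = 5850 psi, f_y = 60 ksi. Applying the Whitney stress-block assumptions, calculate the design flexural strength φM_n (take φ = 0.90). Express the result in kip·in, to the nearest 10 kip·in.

φM_n ≈ 1020 kip·in

T = A_s f_y = 1.46 × 60 = 87.6 kips.
a = T/(0.85 f'_c b) = 87.6/(0.85 × 5.85 × 18.5) = 0.952 in.
M_n = T(d − a/2) = 87.6 × (13.4 − 0.476) = 1132.1 kip·in.
φM_n = 0.90 × 1132.1 = 1018.9 kip·in.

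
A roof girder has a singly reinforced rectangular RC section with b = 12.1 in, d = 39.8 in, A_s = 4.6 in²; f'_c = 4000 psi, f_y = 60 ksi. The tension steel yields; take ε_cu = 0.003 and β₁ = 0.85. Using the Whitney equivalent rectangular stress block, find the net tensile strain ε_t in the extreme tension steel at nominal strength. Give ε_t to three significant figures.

ε_t ≈ 0.0121

a = A_s f_y/(0.85 f'_c b) = 6.709 in.
β₁ = 0.85, so c = a/β₁ = 6.709/0.85 = 7.893 in.
From the linear strain diagram with ε_cu = 0.003: ε_t = 0.003 (d − c)/c = 0.003 × (39.8 − 7.893)/7.893 = 0.0121.
Since ε_t ≥ 0.005, the section is tension-controlled.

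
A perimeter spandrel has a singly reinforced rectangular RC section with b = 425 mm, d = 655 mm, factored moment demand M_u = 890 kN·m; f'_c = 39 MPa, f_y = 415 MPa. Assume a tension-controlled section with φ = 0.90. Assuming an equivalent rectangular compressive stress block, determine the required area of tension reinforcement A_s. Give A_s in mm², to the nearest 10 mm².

A_s ≈ 4000 mm²

M_n = M_u/φ = 890/0.90 = 988.889 kN·m.
With M_n = 0.85 f'_c a b (d − a/2), solve the quadratic for a:
a = d − √(d² − 2M_n/(0.85 f'_c b)) = 655 − √(655² − 2 × 988.889×10⁶/(0.85 × 39 × 425)) = 117.74 mm.
A_s = 0.85 f'_c a b / f_y = 0.85 × 39 × 117.74 × 425 / 415 = 3997.1 mm².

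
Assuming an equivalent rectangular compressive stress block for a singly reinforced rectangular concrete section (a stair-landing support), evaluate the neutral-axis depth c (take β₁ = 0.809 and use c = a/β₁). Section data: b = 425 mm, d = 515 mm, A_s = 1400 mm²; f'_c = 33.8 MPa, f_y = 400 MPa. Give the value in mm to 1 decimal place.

T = A_s f_y = 1400 × 400 = 560000 N = 560 kN.
Setting C = 0.85 f'_c a b equal to T: a = 560000/(0.85 × 33.8 × 425) = 45.863 mm.
With β₁ = 0.809, c = a/β₁ = 45.863/0.809 = 56.7 mm.

c ≈ 56.7 mm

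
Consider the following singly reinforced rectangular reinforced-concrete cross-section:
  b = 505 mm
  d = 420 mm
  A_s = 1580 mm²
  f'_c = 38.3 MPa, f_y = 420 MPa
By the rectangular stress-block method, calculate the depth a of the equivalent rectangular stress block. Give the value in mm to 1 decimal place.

a ≈ 40.4 mm

T = A_s f_y = 1580 × 420 = 663600 N = 663.6 kN.
Setting C = 0.85 f'_c a b equal to T: a = 663600/(0.85 × 38.3 × 505) = 40.4 mm.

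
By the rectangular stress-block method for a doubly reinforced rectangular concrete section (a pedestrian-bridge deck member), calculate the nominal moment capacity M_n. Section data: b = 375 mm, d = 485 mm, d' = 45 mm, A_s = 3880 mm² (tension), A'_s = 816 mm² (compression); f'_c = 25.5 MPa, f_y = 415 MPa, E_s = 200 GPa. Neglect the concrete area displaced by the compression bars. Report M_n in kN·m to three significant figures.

Assume both tension and compression steel yield.
Net tension couple steel: A_s − A'_s = 3064 mm².
a = (A_s − A'_s) f_y / (0.85 f'_c b) = 1271560/(0.85 × 25.5 × 375) = 156.44 mm.
c = a/β₁ = 156.44/0.85 = 184.05 mm; ε'_s = 0.003(c − d')/c = 0.0023 ≥ f_y/E_s = 0.0021, so compression steel does yield.
M_n = (A_s − A'_s) f_y (d − a/2) + A'_s f_y (d − d') = [1271560 × (485 − 78.22) + 338640 × (485 − 45)] × 10⁻⁶ = 517.25 + 149.00 = 666.25 kN·m.

M_n ≈ 666 kN·m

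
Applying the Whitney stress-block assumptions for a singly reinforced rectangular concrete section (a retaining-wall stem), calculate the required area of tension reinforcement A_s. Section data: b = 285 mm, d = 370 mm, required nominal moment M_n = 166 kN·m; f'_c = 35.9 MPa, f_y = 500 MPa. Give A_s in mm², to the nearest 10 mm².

With M_n = 0.85 f'_c a b (d − a/2), solve the quadratic for a:
a = d − √(d² − 2M_n/(0.85 f'_c b)) = 370 − √(370² − 2 × 166×10⁶/(0.85 × 35.9 × 285)) = 55.79 mm.
A_s = 0.85 f'_c a b / f_y = 0.85 × 35.9 × 55.79 × 285 / 500 = 970.4 mm².

A_s ≈ 970 mm²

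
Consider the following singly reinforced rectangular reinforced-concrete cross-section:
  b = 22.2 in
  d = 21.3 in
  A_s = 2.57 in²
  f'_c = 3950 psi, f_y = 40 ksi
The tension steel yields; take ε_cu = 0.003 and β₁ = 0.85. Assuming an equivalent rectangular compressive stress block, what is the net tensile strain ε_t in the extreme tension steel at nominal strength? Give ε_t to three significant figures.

ε_t ≈ 0.0364

a = A_s f_y/(0.85 f'_c b) = 1.379 in.
β₁ = 0.85, so c = a/β₁ = 1.379/0.85 = 1.622 in.
From the linear strain diagram with ε_cu = 0.003: ε_t = 0.003 (d − c)/c = 0.003 × (21.3 − 1.622)/1.622 = 0.0364.
Since ε_t ≥ 0.005, the section is tension-controlled.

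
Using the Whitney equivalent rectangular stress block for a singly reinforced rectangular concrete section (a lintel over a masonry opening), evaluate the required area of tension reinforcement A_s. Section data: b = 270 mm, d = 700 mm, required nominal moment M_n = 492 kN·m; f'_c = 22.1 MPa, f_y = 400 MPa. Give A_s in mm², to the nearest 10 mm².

A_s ≈ 1980 mm²

With M_n = 0.85 f'_c a b (d − a/2), solve the quadratic for a:
a = d − √(d² − 2M_n/(0.85 f'_c b)) = 700 − √(700² − 2 × 492×10⁶/(0.85 × 22.1 × 270)) = 155.95 mm.
A_s = 0.85 f'_c a b / f_y = 0.85 × 22.1 × 155.95 × 270 / 400 = 1977.4 mm².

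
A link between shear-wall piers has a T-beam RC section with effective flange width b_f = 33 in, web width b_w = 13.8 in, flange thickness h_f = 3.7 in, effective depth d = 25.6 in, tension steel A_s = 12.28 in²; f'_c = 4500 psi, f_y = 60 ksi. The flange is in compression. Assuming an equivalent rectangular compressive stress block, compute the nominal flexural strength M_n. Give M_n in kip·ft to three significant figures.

Tension: T = A_s f_y = 12.28 × 60 = 736.8 kips.
Try a within the flange: a = T/(0.85 f'_c b_f) = 736.8/(0.85 × 4.5 × 33) = 5.837 in.
a = 5.837 > h_f = 3.7 in: the block extends into the web. Split into flange-overhang and web parts.
C_f = 0.85 f'_c (b_f − b_w) h_f = 0.85 × 4.5 × (33 − 13.8) × 3.7 = 271.7 kips.
Remaining web compression depth: a_w = (T − C_f)/(0.85 f'_c b_w) = (736.8 − 271.7)/(0.85 × 4.5 × 13.8) = 8.811 in.
M_n = C_f(d − h_f/2) + (T − C_f)(d − a_w/2) = 271.7 × (25.6 − 1.85) + 465.1 × (25.6 − 4.4055) = 6452.9 + 9857.6 = 16310.5 kip·in.
M_n = 16310.5/12 = 1359.21 kip·ft.

M_n ≈ 1360 kip·ft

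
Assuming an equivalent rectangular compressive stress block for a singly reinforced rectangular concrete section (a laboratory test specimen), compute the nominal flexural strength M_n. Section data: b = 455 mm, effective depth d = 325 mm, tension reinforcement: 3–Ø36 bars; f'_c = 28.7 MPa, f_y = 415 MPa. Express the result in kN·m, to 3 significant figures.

A_s = 3 × 1018 = 3054 mm².
T = A_s f_y = 3054 × 415 = 1267410 N = 1267.41 kN.
From C = T: a = T/(0.85 f'_c b) = 1267410/(0.85 × 28.7 × 455) = 114.18 mm.
M_n = T(d − a/2) = 1267.41 kN × (325 − 57.09) mm = 339.55 kN·m.

M_n ≈ 340 kN·m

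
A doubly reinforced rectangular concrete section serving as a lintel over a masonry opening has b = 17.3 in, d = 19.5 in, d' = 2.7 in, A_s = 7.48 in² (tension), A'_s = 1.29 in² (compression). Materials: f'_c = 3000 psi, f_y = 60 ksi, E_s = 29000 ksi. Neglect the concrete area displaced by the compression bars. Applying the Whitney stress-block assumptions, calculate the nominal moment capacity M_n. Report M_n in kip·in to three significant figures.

M_n ≈ 6980 kip·in

Assume both steels yield.
a = (A_s − A'_s) f_y/(0.85 f'_c b) = (7.48 − 1.29) × 60/(0.85 × 3 × 17.3) = 8.419 in.
c = a/β₁ = 8.419/0.85 = 9.905 in; ε'_s = 0.003(c − d')/c = 0.0022 ≥ ε_y = 0.0021, so the compression steel yields.
M_n = (A_s − A'_s) f_y (d − a/2) + A'_s f_y (d − d') = 371.4 × (19.5 − 4.2095) + 77.4 × (19.5 − 2.7) = 5678.9 + 1300.3 = 6979.2 kip·in.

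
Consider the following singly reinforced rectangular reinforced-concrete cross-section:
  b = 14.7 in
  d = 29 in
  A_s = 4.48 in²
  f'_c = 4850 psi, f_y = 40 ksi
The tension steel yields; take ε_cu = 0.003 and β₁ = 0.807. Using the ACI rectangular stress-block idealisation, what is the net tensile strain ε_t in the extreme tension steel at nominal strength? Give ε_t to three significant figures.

a = A_s f_y/(0.85 f'_c b) = 2.957 in.
β₁ = 0.807, so c = a/β₁ = 2.957/0.807 = 3.664 in.
From the linear strain diagram with ε_cu = 0.003: ε_t = 0.003 (d − c)/c = 0.003 × (29 − 3.664)/3.664 = 0.0207.
Since ε_t ≥ 0.005, the section is tension-controlled.

ε_t ≈ 0.0207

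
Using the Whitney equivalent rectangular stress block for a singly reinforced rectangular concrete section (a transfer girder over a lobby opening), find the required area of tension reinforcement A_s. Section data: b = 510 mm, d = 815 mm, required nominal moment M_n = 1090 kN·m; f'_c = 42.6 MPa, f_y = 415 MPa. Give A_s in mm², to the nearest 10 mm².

With M_n = 0.85 f'_c a b (d − a/2), solve the quadratic for a:
a = d − √(d² − 2M_n/(0.85 f'_c b)) = 815 − √(815² − 2 × 1090×10⁶/(0.85 × 42.6 × 510)) = 75.96 mm.
A_s = 0.85 f'_c a b / f_y = 0.85 × 42.6 × 75.96 × 510 / 415 = 3380.1 mm².

A_s ≈ 3380 mm²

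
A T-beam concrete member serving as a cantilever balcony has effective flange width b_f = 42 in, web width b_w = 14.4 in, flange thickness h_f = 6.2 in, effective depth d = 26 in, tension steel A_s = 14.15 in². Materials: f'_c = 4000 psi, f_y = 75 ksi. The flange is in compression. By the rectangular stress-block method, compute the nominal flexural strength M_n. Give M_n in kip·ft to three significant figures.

M_n ≈ 1950 kip·ft

Tension: T = A_s f_y = 14.15 × 75 = 1061.25 kips.
Try a within the flange: a = T/(0.85 f'_c b_f) = 1061.25/(0.85 × 4 × 42) = 7.432 in.
a = 7.432 > h_f = 6.2 in: the block extends into the web. Split into flange-overhang and web parts.
C_f = 0.85 f'_c (b_f − b_w) h_f = 0.85 × 4 × (42 − 14.4) × 6.2 = 581.8 kips.
Remaining web compression depth: a_w = (T − C_f)/(0.85 f'_c b_w) = (1061.25 − 581.8)/(0.85 × 4 × 14.4) = 9.793 in.
M_n = C_f(d − h_f/2) + (T − C_f)(d − a_w/2) = 581.8 × (26 − 3.1) + 479.45 × (26 − 4.8965) = 13323.2 + 10118.1 = 23441.3 kip·in.
M_n = 23441.3/12 = 1953.44 kip·ft.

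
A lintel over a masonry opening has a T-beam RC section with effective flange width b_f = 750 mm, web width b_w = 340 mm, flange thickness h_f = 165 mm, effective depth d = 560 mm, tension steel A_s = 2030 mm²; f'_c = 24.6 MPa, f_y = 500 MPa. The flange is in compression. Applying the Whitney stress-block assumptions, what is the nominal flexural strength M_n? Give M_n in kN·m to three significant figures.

Tension: T = A_s f_y = 2030 × 500 = 1015000 N.
Try a within the flange: a = T/(0.85 f'_c b_f) = 1015000/(0.85 × 24.6 × 750) = 64.72 mm.
Since a = 64.72 ≤ h_f = 165 mm, the stress block lies entirely in the flange; analyse as a rectangular beam of width b_f.
M_n = T(d − a/2) = 1015000 × (560 − 32.36) = 535.55 × 10⁶ N·mm.
M_n = 535.55 kN·m.

M_n ≈ 536 kN·m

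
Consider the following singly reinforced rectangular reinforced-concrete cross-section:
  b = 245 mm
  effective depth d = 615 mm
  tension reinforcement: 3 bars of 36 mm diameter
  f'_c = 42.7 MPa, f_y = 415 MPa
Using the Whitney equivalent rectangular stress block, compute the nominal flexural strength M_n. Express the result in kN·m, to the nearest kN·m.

M_n ≈ 689 kN·m

A_s = 3 × 1018 = 3054 mm².
T = A_s f_y = 3054 × 415 = 1267410 N = 1267.41 kN.
From C = T: a = T/(0.85 f'_c b) = 1267410/(0.85 × 42.7 × 245) = 142.53 mm.
M_n = T(d − a/2) = 1267.41 kN × (615 − 71.265) mm = 689.14 kN·m.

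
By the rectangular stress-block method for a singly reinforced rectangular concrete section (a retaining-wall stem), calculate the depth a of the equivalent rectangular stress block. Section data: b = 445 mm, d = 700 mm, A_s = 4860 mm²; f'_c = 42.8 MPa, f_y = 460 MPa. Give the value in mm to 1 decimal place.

a ≈ 138.1 mm

T = A_s f_y = 4860 × 460 = 2235600 N = 2235.6 kN.
Setting C = 0.85 f'_c a b equal to T: a = 2235600/(0.85 × 42.8 × 445) = 138.1 mm.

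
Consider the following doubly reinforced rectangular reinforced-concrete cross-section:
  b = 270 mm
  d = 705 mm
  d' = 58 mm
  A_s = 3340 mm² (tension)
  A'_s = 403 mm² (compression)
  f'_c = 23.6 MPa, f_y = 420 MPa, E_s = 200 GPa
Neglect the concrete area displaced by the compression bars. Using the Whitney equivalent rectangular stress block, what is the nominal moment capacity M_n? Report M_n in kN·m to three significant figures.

Assume both tension and compression steel yield.
Net tension couple steel: A_s − A'_s = 2937 mm².
a = (A_s − A'_s) f_y / (0.85 f'_c b) = 1233540/(0.85 × 23.6 × 270) = 227.75 mm.
c = a/β₁ = 227.75/0.85 = 267.94 mm; ε'_s = 0.003(c − d')/c = 0.0024 ≥ f_y/E_s = 0.0021, so compression steel does yield.
M_n = (A_s − A'_s) f_y (d − a/2) + A'_s f_y (d − d') = [1233540 × (705 − 113.875) + 169260 × (705 − 58)] × 10⁻⁶ = 729.18 + 109.51 = 838.69 kN·m.

M_n ≈ 839 kN·m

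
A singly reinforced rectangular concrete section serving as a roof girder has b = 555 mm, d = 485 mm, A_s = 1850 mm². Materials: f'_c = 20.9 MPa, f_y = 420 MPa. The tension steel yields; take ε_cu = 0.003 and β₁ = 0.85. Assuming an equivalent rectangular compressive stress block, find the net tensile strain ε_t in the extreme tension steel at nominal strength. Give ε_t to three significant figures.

a = A_s f_y/(0.85 f'_c b) = 78.81 mm.
β₁ = 0.85, so c = a/β₁ = 78.81/0.85 = 92.72 mm.
From the linear strain diagram with ε_cu = 0.003: ε_t = 0.003 (d − c)/c = 0.003 × (485 − 92.72)/92.72 = 0.0127.
Since ε_t ≥ 0.005, the section is tension-controlled.

ε_t ≈ 0.0127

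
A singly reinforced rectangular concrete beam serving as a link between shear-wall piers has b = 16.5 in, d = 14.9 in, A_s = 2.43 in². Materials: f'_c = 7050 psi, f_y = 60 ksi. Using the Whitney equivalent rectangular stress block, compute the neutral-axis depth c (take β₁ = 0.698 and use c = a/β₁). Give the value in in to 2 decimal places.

T = A_s f_y = 2.43 × 60 = 145.8 kips.
a = T/(0.85 f'_c b) = 145.8/(0.85 × 7.05 × 16.5) = 1.4746 in.
With β₁ = 0.698, c = a/β₁ = 1.4746/0.698 = 2.11 in.

c ≈ 2.11 in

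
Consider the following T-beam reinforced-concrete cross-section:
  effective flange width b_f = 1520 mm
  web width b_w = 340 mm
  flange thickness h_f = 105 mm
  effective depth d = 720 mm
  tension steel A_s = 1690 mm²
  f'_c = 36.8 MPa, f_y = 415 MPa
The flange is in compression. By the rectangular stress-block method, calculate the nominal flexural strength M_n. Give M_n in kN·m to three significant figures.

M_n ≈ 500 kN·m

Tension: T = A_s f_y = 1690 × 415 = 701350 N.
Try a within the flange: a = T/(0.85 f'_c b_f) = 701350/(0.85 × 36.8 × 1520) = 14.75 mm.
Since a = 14.75 ≤ h_f = 105 mm, the stress block lies entirely in the flange; analyse as a rectangular beam of width b_f.
M_n = T(d − a/2) = 701350 × (720 − 7.375) = 499.80 × 10⁶ N·mm.
M_n = 499.80 kN·m.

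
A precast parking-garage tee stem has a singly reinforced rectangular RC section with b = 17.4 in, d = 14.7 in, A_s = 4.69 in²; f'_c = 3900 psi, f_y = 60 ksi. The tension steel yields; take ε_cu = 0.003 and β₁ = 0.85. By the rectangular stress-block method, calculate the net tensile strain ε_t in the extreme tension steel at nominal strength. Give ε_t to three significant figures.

a = A_s f_y/(0.85 f'_c b) = 4.879 in.
β₁ = 0.85, so c = a/β₁ = 4.879/0.85 = 5.740 in.
From the linear strain diagram with ε_cu = 0.003: ε_t = 0.003 (d − c)/c = 0.003 × (14.7 − 5.740)/5.740 = 0.00468.
ε_t is between 0.004 and 0.005 — transition zone.

ε_t ≈ 0.00468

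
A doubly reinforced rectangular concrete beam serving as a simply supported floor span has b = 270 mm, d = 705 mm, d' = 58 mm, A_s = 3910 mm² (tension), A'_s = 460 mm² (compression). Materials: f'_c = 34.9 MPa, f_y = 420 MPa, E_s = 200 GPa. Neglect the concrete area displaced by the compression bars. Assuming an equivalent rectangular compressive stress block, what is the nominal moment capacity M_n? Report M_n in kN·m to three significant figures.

M_n ≈ 1020 kN·m

Assume both tension and compression steel yield.
Net tension couple steel: A_s − A'_s = 3450 mm².
a = (A_s − A'_s) f_y / (0.85 f'_c b) = 1449000/(0.85 × 34.9 × 270) = 180.91 mm.
c = a/β₁ = 180.91/0.801 = 225.86 mm; ε'_s = 0.003(c − d')/c = 0.0022 ≥ f_y/E_s = 0.0021, so compression steel does yield.
M_n = (A_s − A'_s) f_y (d − a/2) + A'_s f_y (d − d') = [1449000 × (705 − 90.455) + 193200 × (705 − 58)] × 10⁻⁶ = 890.48 + 125.00 = 1015.48 kN·m.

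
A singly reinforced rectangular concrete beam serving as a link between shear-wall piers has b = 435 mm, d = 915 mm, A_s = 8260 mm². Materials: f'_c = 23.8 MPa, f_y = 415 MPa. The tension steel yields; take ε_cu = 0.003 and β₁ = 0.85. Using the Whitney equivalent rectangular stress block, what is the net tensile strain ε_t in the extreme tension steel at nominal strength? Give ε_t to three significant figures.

a = A_s f_y/(0.85 f'_c b) = 389.53 mm.
β₁ = 0.85, so c = a/β₁ = 389.53/0.85 = 458.27 mm.
From the linear strain diagram with ε_cu = 0.003: ε_t = 0.003 (d − c)/c = 0.003 × (915 − 458.27)/458.27 = 0.00299.
ε_t < 0.004 — the section is over-reinforced for flexure under ACI limits.

ε_t ≈ 0.00299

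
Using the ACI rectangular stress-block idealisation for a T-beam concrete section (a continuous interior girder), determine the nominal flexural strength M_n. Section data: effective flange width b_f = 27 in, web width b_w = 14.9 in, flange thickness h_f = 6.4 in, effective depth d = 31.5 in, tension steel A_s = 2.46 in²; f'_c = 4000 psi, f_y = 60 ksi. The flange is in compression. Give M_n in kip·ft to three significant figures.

Tension: T = A_s f_y = 2.46 × 60 = 147.6 kips.
Try a within the flange: a = T/(0.85 f'_c b_f) = 147.6/(0.85 × 4 × 27) = 1.608 in.
Since a = 1.608 ≤ h_f = 6.4 in, the stress block lies entirely in the flange; analyse as a rectangular beam of width b_f.
M_n = T(d − a/2) = 147.6 × (31.5 − 0.804) = 4530.7 kip·in.
M_n = 4530.7/12 = 377.56 kip·ft.

M_n ≈ 378 kip·ft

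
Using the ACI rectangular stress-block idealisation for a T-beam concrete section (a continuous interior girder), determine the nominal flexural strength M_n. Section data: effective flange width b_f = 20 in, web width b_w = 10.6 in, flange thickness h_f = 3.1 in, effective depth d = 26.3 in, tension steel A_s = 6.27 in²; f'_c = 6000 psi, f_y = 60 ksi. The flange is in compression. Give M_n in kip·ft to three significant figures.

Tension: T = A_s f_y = 6.27 × 60 = 376.2 kips.
Try a within the flange: a = T/(0.85 f'_c b_f) = 376.2/(0.85 × 6 × 20) = 3.688 in.
a = 3.688 > h_f = 3.1 in: the block extends into the web. Split into flange-overhang and web parts.
C_f = 0.85 f'_c (b_f − b_w) h_f = 0.85 × 6 × (20 − 10.6) × 3.1 = 148.6 kips.
Remaining web compression depth: a_w = (T − C_f)/(0.85 f'_c b_w) = (376.2 − 148.6)/(0.85 × 6 × 10.6) = 4.210 in.
M_n = C_f(d − h_f/2) + (T − C_f)(d − a_w/2) = 148.6 × (26.3 − 1.55) + 227.6 × (26.3 − 2.105) = 3677.9 + 5506.8 = 9184.7 kip·in.
M_n = 9184.7/12 = 765.39 kip·ft.

M_n ≈ 765 kip·ft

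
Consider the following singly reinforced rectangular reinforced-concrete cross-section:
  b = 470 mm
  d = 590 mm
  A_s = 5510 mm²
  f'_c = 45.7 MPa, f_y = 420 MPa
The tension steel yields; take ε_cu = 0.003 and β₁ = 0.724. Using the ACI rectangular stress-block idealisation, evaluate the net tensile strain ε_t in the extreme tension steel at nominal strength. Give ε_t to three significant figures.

a = A_s f_y/(0.85 f'_c b) = 126.76 mm.
β₁ = 0.724, so c = a/β₁ = 126.76/0.724 = 175.08 mm.
From the linear strain diagram with ε_cu = 0.003: ε_t = 0.003 (d − c)/c = 0.003 × (590 − 175.08)/175.08 = 0.00711.
Since ε_t ≥ 0.005, the section is tension-controlled.

ε_t ≈ 0.00711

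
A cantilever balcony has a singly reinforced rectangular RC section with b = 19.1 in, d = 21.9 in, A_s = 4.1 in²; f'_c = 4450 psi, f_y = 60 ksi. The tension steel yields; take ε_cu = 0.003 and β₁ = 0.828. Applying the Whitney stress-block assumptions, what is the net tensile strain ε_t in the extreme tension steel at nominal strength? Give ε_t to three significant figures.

ε_t ≈ 0.0130

a = A_s f_y/(0.85 f'_c b) = 3.405 in.
β₁ = 0.828, so c = a/β₁ = 3.405/0.828 = 4.112 in.
From the linear strain diagram with ε_cu = 0.003: ε_t = 0.003 (d − c)/c = 0.003 × (21.9 − 4.112)/4.112 = 0.0130.
Since ε_t ≥ 0.005, the section is tension-controlled.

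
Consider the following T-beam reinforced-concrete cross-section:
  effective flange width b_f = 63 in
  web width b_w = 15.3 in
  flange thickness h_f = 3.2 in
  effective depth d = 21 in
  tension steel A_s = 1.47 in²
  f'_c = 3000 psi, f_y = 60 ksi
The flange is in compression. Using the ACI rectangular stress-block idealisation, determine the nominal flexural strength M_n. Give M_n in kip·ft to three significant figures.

Tension: T = A_s f_y = 1.47 × 60 = 88.2 kips.
Try a within the flange: a = T/(0.85 f'_c b_f) = 88.2/(0.85 × 3 × 63) = 0.549 in.
Since a = 0.549 ≤ h_f = 3.2 in, the stress block lies entirely in the flange; analyse as a rectangular beam of width b_f.
M_n = T(d − a/2) = 88.2 × (21 − 0.2745) = 1828.0 kip·in.
M_n = 1828.0/12 = 152.33 kip·ft.

M_n ≈ 152 kip·ft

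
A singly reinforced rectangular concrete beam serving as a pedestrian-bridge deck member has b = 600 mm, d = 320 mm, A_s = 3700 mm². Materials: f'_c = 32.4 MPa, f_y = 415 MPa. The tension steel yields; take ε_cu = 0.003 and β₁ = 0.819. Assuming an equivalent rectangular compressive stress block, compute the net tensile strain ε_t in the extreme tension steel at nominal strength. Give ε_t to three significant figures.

a = A_s f_y/(0.85 f'_c b) = 92.93 mm.
β₁ = 0.819, so c = a/β₁ = 92.93/0.819 = 113.47 mm.
From the linear strain diagram with ε_cu = 0.003: ε_t = 0.003 (d − c)/c = 0.003 × (320 − 113.47)/113.47 = 0.00546.
Since ε_t ≥ 0.005, the section is tension-controlled.

ε_t ≈ 0.00546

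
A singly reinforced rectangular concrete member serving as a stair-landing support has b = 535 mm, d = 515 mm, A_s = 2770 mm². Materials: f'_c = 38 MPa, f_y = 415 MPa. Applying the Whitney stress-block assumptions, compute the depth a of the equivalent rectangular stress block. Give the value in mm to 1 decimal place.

a ≈ 66.5 mm

T = A_s f_y = 2770 × 415 = 1149550 N = 1149.55 kN.
Setting C = 0.85 f'_c a b equal to T: a = 1149550/(0.85 × 38 × 535) = 66.5 mm.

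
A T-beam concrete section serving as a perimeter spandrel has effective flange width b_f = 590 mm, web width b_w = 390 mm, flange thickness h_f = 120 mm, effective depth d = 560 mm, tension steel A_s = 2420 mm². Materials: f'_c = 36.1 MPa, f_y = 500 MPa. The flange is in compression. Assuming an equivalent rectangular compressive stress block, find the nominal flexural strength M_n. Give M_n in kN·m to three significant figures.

Tension: T = A_s f_y = 2420 × 500 = 1210000 N.
Try a within the flange: a = T/(0.85 f'_c b_f) = 1210000/(0.85 × 36.1 × 590) = 66.84 mm.
Since a = 66.84 ≤ h_f = 120 mm, the stress block lies entirely in the flange; analyse as a rectangular beam of width b_f.
M_n = T(d − a/2) = 1210000 × (560 − 33.42) = 637.16 × 10⁶ N·mm.
M_n = 637.16 kN·m.

M_n ≈ 637 kN·m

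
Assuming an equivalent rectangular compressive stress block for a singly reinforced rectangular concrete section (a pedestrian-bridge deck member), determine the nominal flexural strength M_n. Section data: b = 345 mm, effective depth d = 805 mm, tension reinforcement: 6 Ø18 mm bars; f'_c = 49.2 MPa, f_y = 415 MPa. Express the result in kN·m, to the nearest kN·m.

M_n ≈ 495 kN·m

A_s = 6 × 254 = 1524 mm².
T = A_s f_y = 1524 × 415 = 632460 N = 632.46 kN.
From C = T: a = T/(0.85 f'_c b) = 632460/(0.85 × 49.2 × 345) = 43.84 mm.
M_n = T(d − a/2) = 632.46 kN × (805 − 21.92) mm = 495.27 kN·m.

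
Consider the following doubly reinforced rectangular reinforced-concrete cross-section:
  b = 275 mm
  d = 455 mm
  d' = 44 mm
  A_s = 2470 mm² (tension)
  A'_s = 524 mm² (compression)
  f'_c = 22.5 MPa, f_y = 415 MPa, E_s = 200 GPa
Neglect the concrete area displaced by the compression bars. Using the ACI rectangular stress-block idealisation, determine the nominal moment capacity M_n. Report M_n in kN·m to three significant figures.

Assume both tension and compression steel yield.
Net tension couple steel: A_s − A'_s = 1946 mm².
a = (A_s − A'_s) f_y / (0.85 f'_c b) = 807590/(0.85 × 22.5 × 275) = 153.55 mm.
c = a/β₁ = 153.55/0.85 = 180.65 mm; ε'_s = 0.003(c − d')/c = 0.0023 ≥ f_y/E_s = 0.0021, so compression steel does yield.
M_n = (A_s − A'_s) f_y (d − a/2) + A'_s f_y (d − d') = [807590 × (455 − 76.775) + 217460 × (455 − 44)] × 10⁻⁶ = 305.45 + 89.38 = 394.83 kN·m.

M_n ≈ 395 kN·m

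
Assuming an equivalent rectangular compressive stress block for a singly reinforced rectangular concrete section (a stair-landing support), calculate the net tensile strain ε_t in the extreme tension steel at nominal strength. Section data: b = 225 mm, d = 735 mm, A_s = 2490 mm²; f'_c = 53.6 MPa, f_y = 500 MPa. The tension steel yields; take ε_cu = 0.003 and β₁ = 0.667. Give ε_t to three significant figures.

a = A_s f_y/(0.85 f'_c b) = 121.45 mm.
β₁ = 0.667, so c = a/β₁ = 121.45/0.667 = 182.08 mm.
From the linear strain diagram with ε_cu = 0.003: ε_t = 0.003 (d − c)/c = 0.003 × (735 − 182.08)/182.08 = 0.00911.
Since ε_t ≥ 0.005, the section is tension-controlled.

ε_t ≈ 0.00911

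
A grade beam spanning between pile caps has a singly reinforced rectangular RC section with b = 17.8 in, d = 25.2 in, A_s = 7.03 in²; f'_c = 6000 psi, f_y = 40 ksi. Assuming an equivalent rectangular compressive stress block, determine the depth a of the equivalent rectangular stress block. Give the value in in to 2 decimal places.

a ≈ 3.10 in

T = A_s f_y = 7.03 × 40 = 281.2 kips.
a = T/(0.85 f'_c b) = 281.2/(0.85 × 6 × 17.8) = 3.10 in.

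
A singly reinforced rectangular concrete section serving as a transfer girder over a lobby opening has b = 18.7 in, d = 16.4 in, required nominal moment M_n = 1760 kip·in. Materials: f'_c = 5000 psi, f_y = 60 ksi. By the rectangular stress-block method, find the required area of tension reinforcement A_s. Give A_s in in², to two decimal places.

A_s ≈ 1.87 in²

From M_n = 0.85 f'_c a b (d − a/2):
a = d − √(d² − 2M_n/(0.85 f'_c b)) = 16.4 − √(16.4² − 2 × 1760/(0.85 × 5 × 18.7)) = 1.411 in.
A_s = 0.85 f'_c a b / f_y = 0.85 × 5 × 1.411 × 18.7 / 60 = 1.869 in².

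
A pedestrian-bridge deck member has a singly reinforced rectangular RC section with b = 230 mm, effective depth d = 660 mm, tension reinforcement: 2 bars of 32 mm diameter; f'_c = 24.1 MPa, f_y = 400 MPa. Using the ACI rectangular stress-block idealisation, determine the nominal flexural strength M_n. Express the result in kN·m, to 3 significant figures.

M_n ≈ 381 kN·m

A_s = 2 × 804 = 1608 mm².
T = A_s f_y = 1608 × 400 = 643200 N = 643.2 kN.
From C = T: a = T/(0.85 f'_c b) = 643200/(0.85 × 24.1 × 230) = 136.52 mm.
M_n = T(d − a/2) = 643.2 kN × (660 − 68.26) mm = 380.61 kN·m.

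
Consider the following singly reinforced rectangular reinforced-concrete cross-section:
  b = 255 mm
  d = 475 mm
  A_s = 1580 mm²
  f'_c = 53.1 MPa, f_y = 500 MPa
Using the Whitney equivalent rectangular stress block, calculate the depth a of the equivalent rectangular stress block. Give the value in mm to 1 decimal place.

a ≈ 68.6 mm

T = A_s f_y = 1580 × 500 = 790000 N = 790 kN.
Setting C = 0.85 f'_c a b equal to T: a = 790000/(0.85 × 53.1 × 255) = 68.6 mm.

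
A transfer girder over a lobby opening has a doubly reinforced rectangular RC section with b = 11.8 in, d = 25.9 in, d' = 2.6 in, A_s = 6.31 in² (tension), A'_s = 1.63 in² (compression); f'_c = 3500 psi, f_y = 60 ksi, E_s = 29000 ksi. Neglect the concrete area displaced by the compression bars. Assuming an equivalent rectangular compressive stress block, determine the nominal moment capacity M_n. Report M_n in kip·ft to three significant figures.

Assume both steels yield.
a = (A_s − A'_s) f_y/(0.85 f'_c b) = (6.31 − 1.63) × 60/(0.85 × 3.5 × 11.8) = 7.999 in.
c = a/β₁ = 7.999/0.85 = 9.411 in; ε'_s = 0.003(c − d')/c = 0.0022 ≥ ε_y = 0.0021, so the compression steel yields.
M_n = (A_s − A'_s) f_y (d − a/2) + A'_s f_y (d − d') = 280.8 × (25.9 − 3.9995) + 97.8 × (25.9 − 2.6) = 6149.7 + 2278.7 = 8428.4 kip·in = 8428.4/12 = 702.37 kip·ft.

M_n ≈ 702 kip·ft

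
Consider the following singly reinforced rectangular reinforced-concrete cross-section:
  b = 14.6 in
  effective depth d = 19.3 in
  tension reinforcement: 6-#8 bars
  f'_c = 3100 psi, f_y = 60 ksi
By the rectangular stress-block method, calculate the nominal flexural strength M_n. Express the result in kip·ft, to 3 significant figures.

A_s = 6 × 0.79 = 4.74 in².
T = A_s f_y = 4.74 × 60 = 284.4 kips.
a = T/(0.85 f'_c b) = 284.4/(0.85 × 3.1 × 14.6) = 7.393 in.
M_n = T(d − a/2) = 284.4 × (19.3 − 3.6965) = 4437.6 kip·in = 4437.6/12 = 369.80 kip·ft.

M_n ≈ 370 kip·ft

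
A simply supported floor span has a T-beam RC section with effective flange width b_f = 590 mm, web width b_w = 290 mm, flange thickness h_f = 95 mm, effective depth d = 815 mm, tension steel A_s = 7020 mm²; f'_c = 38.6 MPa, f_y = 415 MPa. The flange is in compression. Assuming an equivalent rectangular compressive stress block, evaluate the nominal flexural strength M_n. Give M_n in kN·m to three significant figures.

M_n ≈ 2120 kN·m

Tension: T = A_s f_y = 7020 × 415 = 2913300 N.
Try a within the flange: a = T/(0.85 f'_c b_f) = 2913300/(0.85 × 38.6 × 590) = 150.50 mm.
a = 150.50 > h_f = 95 mm: the block extends into the web. Split into flange-overhang and web parts.
C_f = 0.85 f'_c (b_f − b_w) h_f = 0.85 × 38.6 × (590 − 290) × 95 = 935085 N.
Remaining web compression depth: a_w = (T − C_f)/(0.85 f'_c b_w) = (2913300 − 935085)/(0.85 × 38.6 × 290) = 207.91 mm.
M_n = C_f(d − h_f/2) + (T − C_f)(d − a_w/2) = 935085 × (815 − 47.5) + 1978215 × (815 − 103.955) = 717.68 + 1406.60 = 2124.28 × 10⁶ N·mm.
M_n = 2124.28 kN·m.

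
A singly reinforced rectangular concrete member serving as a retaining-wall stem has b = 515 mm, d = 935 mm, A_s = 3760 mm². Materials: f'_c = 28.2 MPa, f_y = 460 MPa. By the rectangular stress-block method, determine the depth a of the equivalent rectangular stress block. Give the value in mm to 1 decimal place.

a ≈ 140.1 mm

T = A_s f_y = 3760 × 460 = 1729600 N = 1729.6 kN.
Setting C = 0.85 f'_c a b equal to T: a = 1729600/(0.85 × 28.2 × 515) = 140.1 mm.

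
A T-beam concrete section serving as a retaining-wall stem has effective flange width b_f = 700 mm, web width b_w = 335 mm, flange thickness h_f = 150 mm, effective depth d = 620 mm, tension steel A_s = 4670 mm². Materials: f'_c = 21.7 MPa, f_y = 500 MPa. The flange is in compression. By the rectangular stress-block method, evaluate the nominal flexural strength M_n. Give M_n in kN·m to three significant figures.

Tension: T = A_s f_y = 4670 × 500 = 2335000 N.
Try a within the flange: a = T/(0.85 f'_c b_f) = 2335000/(0.85 × 21.7 × 700) = 180.85 mm.
a = 180.85 > h_f = 150 mm: the block extends into the web. Split into flange-overhang and web parts.
C_f = 0.85 f'_c (b_f − b_w) h_f = 0.85 × 21.7 × (700 − 335) × 150 = 1009864 N.
Remaining web compression depth: a_w = (T − C_f)/(0.85 f'_c b_w) = (2335000 − 1009864)/(0.85 × 21.7 × 335) = 214.46 mm.
M_n = C_f(d − h_f/2) + (T − C_f)(d − a_w/2) = 1009864 × (620 − 75) + 1325136 × (620 − 107.23) = 550.38 + 679.49 = 1229.87 × 10⁶ N·mm.
M_n = 1229.87 kN·m.

M_n ≈ 1230 kN·m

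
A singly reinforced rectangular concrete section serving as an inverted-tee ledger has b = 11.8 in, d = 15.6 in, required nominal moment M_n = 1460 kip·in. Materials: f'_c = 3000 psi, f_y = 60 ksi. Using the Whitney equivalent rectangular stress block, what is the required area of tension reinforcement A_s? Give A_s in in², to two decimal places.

From M_n = 0.85 f'_c a b (d − a/2):
a = d − √(d² − 2M_n/(0.85 f'_c b)) = 15.6 − √(15.6² − 2 × 1460/(0.85 × 3 × 11.8)) = 3.504 in.
A_s = 0.85 f'_c a b / f_y = 0.85 × 3 × 3.504 × 11.8 / 60 = 1.757 in².

A_s ≈ 1.76 in²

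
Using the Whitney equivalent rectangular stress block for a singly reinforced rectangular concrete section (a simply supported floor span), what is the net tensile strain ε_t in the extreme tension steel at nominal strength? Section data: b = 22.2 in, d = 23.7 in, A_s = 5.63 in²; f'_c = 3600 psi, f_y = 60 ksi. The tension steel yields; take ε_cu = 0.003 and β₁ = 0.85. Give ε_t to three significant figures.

ε_t ≈ 0.00915

a = A_s f_y/(0.85 f'_c b) = 4.973 in.
β₁ = 0.85, so c = a/β₁ = 4.973/0.85 = 5.851 in.
From the linear strain diagram with ε_cu = 0.003: ε_t = 0.003 (d − c)/c = 0.003 × (23.7 − 5.851)/5.851 = 0.00915.
Since ε_t ≥ 0.005, the section is tension-controlled.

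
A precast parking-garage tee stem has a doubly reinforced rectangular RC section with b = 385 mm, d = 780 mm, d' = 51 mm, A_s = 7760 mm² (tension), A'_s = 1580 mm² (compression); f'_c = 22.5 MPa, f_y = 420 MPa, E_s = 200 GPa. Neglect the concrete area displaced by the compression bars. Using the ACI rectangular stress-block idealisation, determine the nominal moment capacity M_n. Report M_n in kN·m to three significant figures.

M_n ≈ 2050 kN·m

Assume both tension and compression steel yield.
Net tension couple steel: A_s − A'_s = 6180 mm².
a = (A_s − A'_s) f_y / (0.85 f'_c b) = 2595600/(0.85 × 22.5 × 385) = 352.51 mm.
c = a/β₁ = 352.51/0.85 = 414.72 mm; ε'_s = 0.003(c − d')/c = 0.0026 ≥ f_y/E_s = 0.0021, so compression steel does yield.
M_n = (A_s − A'_s) f_y (d − a/2) + A'_s f_y (d − d') = [2595600 × (780 − 176.255) + 663600 × (780 − 51)] × 10⁻⁶ = 1567.08 + 483.76 = 2050.84 kN·m.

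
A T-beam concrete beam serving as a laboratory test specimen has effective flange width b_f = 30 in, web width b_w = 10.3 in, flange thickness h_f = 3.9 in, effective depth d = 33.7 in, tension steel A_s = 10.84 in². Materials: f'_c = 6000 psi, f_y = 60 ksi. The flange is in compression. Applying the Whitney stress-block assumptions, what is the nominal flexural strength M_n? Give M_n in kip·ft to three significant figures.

Tension: T = A_s f_y = 10.84 × 60 = 650.4 kips.
Try a within the flange: a = T/(0.85 f'_c b_f) = 650.4/(0.85 × 6 × 30) = 4.251 in.
a = 4.251 > h_f = 3.9 in: the block extends into the web. Split into flange-overhang and web parts.
C_f = 0.85 f'_c (b_f − b_w) h_f = 0.85 × 6 × (30 − 10.3) × 3.9 = 391.8 kips.
Remaining web compression depth: a_w = (T − C_f)/(0.85 f'_c b_w) = (650.4 − 391.8)/(0.85 × 6 × 10.3) = 4.923 in.
M_n = C_f(d − h_f/2) + (T − C_f)(d − a_w/2) = 391.8 × (33.7 − 1.95) + 258.6 × (33.7 − 2.4615) = 12439.7 + 8078.3 = 20518.0 kip·in.
M_n = 20518.0/12 = 1709.83 kip·ft.

M_n ≈ 1710 kip·ft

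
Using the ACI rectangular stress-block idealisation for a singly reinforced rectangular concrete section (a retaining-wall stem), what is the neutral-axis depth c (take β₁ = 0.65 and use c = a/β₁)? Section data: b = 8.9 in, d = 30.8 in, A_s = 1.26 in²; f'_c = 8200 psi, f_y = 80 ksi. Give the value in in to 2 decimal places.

c ≈ 2.50 in

T = A_s f_y = 1.26 × 80 = 100.8 kips.
a = T/(0.85 f'_c b) = 100.8/(0.85 × 8.2 × 8.9) = 1.6249 in.
With β₁ = 0.65, c = a/β₁ = 1.6249/0.65 = 2.50 in.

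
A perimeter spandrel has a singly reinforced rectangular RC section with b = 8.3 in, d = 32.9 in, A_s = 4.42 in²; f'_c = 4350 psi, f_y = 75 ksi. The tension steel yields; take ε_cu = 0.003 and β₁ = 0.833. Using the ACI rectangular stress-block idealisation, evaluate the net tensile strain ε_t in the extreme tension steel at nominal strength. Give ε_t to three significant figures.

a = A_s f_y/(0.85 f'_c b) = 10.802 in.
β₁ = 0.833, so c = a/β₁ = 10.802/0.833 = 12.968 in.
From the linear strain diagram with ε_cu = 0.003: ε_t = 0.003 (d − c)/c = 0.003 × (32.9 − 12.968)/12.968 = 0.00461.
ε_t is between 0.004 and 0.005 — transition zone.

ε_t ≈ 0.00461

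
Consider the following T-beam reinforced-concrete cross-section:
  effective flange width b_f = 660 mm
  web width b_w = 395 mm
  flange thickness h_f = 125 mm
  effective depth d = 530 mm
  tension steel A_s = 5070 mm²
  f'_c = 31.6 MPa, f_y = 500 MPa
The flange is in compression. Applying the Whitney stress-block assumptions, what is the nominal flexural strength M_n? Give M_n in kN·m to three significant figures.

Tension: T = A_s f_y = 5070 × 500 = 2535000 N.
Try a within the flange: a = T/(0.85 f'_c b_f) = 2535000/(0.85 × 31.6 × 660) = 143.00 mm.
a = 143.00 > h_f = 125 mm: the block extends into the web. Split into flange-overhang and web parts.
C_f = 0.85 f'_c (b_f − b_w) h_f = 0.85 × 31.6 × (660 − 395) × 125 = 889738 N.
Remaining web compression depth: a_w = (T − C_f)/(0.85 f'_c b_w) = (2535000 − 889738)/(0.85 × 31.6 × 395) = 155.07 mm.
M_n = C_f(d − h_f/2) + (T − C_f)(d − a_w/2) = 889738 × (530 − 62.5) + 1645262 × (530 − 77.535) = 415.95 + 744.42 = 1160.37 × 10⁶ N·mm.
M_n = 1160.37 kN·m.

M_n ≈ 1160 kN·m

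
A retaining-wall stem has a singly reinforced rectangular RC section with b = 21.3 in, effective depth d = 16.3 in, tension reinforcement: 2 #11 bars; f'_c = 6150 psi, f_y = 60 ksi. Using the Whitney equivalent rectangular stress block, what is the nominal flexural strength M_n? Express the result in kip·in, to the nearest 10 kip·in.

A_s = 2 × 1.56 = 3.12 in².
T = A_s f_y = 3.12 × 60 = 187.2 kips.
a = T/(0.85 f'_c b) = 187.2/(0.85 × 6.15 × 21.3) = 1.681 in.
M_n = T(d − a/2) = 187.2 × (16.3 − 0.8405) = 2894.0 kip·in.

M_n ≈ 2890 kip·in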